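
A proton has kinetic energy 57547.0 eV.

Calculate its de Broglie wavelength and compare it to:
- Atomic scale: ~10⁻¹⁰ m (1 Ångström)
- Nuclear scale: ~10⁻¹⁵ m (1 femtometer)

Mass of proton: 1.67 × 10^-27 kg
λ = 1.19 × 10^-13 m, which is between nuclear and atomic scales.

Using λ = h/√(2mKE):

KE = 57547.0 eV = 9.220 × 10^-15 J

λ = h/√(2mKE)
λ = (6.626 × 10^-34 J·s) / √(2 × 1.67 × 10^-27 kg × 9.220 × 10^-15 J)
λ = 1.19 × 10^-13 m

Comparison:
- Atomic scale (10⁻¹⁰ m): λ is 0.0012× this size
- Nuclear scale (10⁻¹⁵ m): λ is 1.2e+02× this size

The wavelength is between nuclear and atomic scales.

This wavelength is appropriate for probing atomic structure but too large for nuclear physics experiments.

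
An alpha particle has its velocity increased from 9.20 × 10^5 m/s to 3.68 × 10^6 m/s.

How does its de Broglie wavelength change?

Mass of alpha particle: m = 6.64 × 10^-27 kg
The wavelength decreases by a factor of 4.

Using λ = h/(mv):

Initial wavelength: λ₁ = h/(mv₁) = 1.08 × 10^-13 m
Final wavelength: λ₂ = h/(mv₂) = 2.71 × 10^-14 m

Since λ ∝ 1/v, when velocity increases by a factor of 4, the wavelength decreases by a factor of 4.

λ₂/λ₁ = v₁/v₂ = 1/4

The wavelength decreases by a factor of 4.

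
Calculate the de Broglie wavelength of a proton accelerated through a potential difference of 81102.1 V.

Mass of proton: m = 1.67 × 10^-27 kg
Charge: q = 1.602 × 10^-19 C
1.01 × 10^-13 m

When a particle is accelerated through voltage V, it gains kinetic energy KE = qV.

The de Broglie wavelength is then λ = h/√(2mqV):

λ = h/√(2mqV)
λ = (6.626 × 10^-34 J·s) / √(2 × 1.67 × 10^-27 kg × 1.602 × 10^-19 C × 81102.1 V)
λ = 1.01 × 10^-13 m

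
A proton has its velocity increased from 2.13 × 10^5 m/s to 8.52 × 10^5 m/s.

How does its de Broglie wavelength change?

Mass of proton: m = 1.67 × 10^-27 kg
The wavelength decreases by a factor of 4.

Using λ = h/(mv):

Initial wavelength: λ₁ = h/(mv₁) = 1.86 × 10^-12 m
Final wavelength: λ₂ = h/(mv₂) = 4.66 × 10^-13 m

Since λ ∝ 1/v, when velocity increases by a factor of 4, the wavelength decreases by a factor of 4.

λ₂/λ₁ = v₁/v₂ = 1/4

The wavelength decreases by a factor of 4.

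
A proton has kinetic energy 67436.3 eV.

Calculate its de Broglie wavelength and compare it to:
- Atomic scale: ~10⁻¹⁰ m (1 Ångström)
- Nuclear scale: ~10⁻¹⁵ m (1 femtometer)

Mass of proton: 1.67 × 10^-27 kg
λ = 1.10 × 10^-13 m, which is between nuclear and atomic scales.

Using λ = h/√(2mKE):

KE = 67436.3 eV = 1.080 × 10^-14 J

λ = h/√(2mKE)
λ = (6.626 × 10^-34 J·s) / √(2 × 1.67 × 10^-27 kg × 1.080 × 10^-14 J)
λ = 1.10 × 10^-13 m

Comparison:
- Atomic scale (10⁻¹⁰ m): λ is 0.0011× this size
- Nuclear scale (10⁻¹⁵ m): λ is 1.1e+02× this size

The wavelength is between nuclear and atomic scales.

This wavelength is appropriate for probing atomic structure but too large for nuclear physics experiments.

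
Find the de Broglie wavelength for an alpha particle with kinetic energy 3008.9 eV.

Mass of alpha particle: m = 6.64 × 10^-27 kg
2.62 × 10^-13 m

Using λ = h/√(2mKE):

First convert KE to Joules: KE = 3008.9 eV = 4.821 × 10^-16 J

λ = h/√(2mKE)
λ = (6.626 × 10^-34 J·s) / √(2 × 6.64 × 10^-27 kg × 4.821 × 10^-16 J)
λ = 2.62 × 10^-13 m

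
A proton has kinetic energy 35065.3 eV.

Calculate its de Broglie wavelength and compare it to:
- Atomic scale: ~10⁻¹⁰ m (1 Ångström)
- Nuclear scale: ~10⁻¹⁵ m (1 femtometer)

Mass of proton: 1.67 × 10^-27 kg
λ = 1.53 × 10^-13 m, which is between nuclear and atomic scales.

Using λ = h/√(2mKE):

KE = 35065.3 eV = 5.618 × 10^-15 J

λ = h/√(2mKE)
λ = (6.626 × 10^-34 J·s) / √(2 × 1.67 × 10^-27 kg × 5.618 × 10^-15 J)
λ = 1.53 × 10^-13 m

Comparison:
- Atomic scale (10⁻¹⁰ m): λ is 0.0015× this size
- Nuclear scale (10⁻¹⁵ m): λ is 1.5e+02× this size

The wavelength is between nuclear and atomic scales.

This wavelength is appropriate for probing atomic structure but too large for nuclear physics experiments.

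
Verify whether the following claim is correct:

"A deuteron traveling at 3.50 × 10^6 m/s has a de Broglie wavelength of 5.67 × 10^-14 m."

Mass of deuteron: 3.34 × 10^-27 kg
True

The claim is correct.

Using λ = h/(mv):
λ = (6.626 × 10^-34 J·s) / (3.34 × 10^-27 kg × 3.50 × 10^6 m/s)
λ = 5.67 × 10^-14 m

This matches the claimed value.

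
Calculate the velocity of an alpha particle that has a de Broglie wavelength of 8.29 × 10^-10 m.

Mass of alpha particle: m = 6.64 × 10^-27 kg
1.20 × 10^2 m/s

From the de Broglie relation λ = h/(mv), we solve for v:

v = h/(mλ)
v = (6.626 × 10^-34 J·s) / (6.64 × 10^-27 kg × 8.29 × 10^-10 m)
v = 1.20 × 10^2 m/s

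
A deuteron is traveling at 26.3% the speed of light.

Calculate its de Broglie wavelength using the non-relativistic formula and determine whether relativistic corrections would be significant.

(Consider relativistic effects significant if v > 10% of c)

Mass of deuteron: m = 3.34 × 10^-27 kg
Yes, relativistic corrections are needed.

Using the non-relativistic de Broglie formula λ = h/(mv):

v = 26.3% × c = 7.885 × 10^7 m/s

λ = h/(mv)
λ = (6.626 × 10^-34 J·s) / (3.34 × 10^-27 kg × 7.885 × 10^7 m/s)
λ = 2.52 × 10^-15 m

Since v = 26.3% of c > 10% of c, relativistic corrections ARE significant and the actual wavelength would differ from this non-relativistic estimate.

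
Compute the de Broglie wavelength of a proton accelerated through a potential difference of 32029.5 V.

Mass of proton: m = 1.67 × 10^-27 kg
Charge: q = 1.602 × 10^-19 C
1.60 × 10^-13 m

When a particle is accelerated through voltage V, it gains kinetic energy KE = qV.

The de Broglie wavelength is then λ = h/√(2mqV):

λ = h/√(2mqV)
λ = (6.626 × 10^-34 J·s) / √(2 × 1.67 × 10^-27 kg × 1.602 × 10^-19 C × 32029.5 V)
λ = 1.60 × 10^-13 m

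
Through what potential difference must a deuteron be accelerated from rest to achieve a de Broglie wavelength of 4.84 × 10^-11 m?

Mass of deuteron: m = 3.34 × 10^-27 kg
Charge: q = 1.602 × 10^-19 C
1.75 × 10^-1 V

From λ = h/√(2mqV), we solve for V:

λ² = h²/(2mqV)
V = h²/(2mqλ²)
V = (6.626 × 10^-34 J·s)² / (2 × 3.34 × 10^-27 kg × 1.602 × 10^-19 C × (4.84 × 10^-11 m)²)
V = 1.75 × 10^-1 V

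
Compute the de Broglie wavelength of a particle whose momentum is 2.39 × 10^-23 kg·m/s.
2.77 × 10^-11 m

Using the de Broglie relation λ = h/p:

λ = h/p
λ = (6.626 × 10^-34 J·s) / (2.39 × 10^-23 kg·m/s)
λ = 2.77 × 10^-11 m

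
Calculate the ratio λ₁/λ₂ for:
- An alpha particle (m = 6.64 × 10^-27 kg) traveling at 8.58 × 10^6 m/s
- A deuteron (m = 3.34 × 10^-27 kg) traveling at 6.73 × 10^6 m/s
λ₁/λ₂ = 0.395

Using λ = h/(mv):

λ₁ = h/(m₁v₁) = 1.16 × 10^-14 m
λ₂ = h/(m₂v₂) = 2.95 × 10^-14 m

Ratio λ₁/λ₂ = (m₂v₂)/(m₁v₁)
         = (3.34 × 10^-27 kg × 6.73 × 10^6 m/s) / (6.64 × 10^-27 kg × 8.58 × 10^6 m/s)
         = 0.395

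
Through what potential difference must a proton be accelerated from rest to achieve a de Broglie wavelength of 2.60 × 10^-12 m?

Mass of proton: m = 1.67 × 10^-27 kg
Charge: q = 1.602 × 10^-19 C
121 V

From λ = h/√(2mqV), we solve for V:

λ² = h²/(2mqV)
V = h²/(2mqλ²)
V = (6.626 × 10^-34 J·s)² / (2 × 1.67 × 10^-27 kg × 1.602 × 10^-19 C × (2.60 × 10^-12 m)²)
V = 121 V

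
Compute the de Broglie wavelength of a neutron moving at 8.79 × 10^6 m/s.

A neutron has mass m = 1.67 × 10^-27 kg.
4.51 × 10^-14 m

Using the de Broglie relation λ = h/(mv):

λ = h/(mv)
λ = (6.626 × 10^-34 J·s) / (1.67 × 10^-27 kg × 8.79 × 10^6 m/s)
λ = 4.51 × 10^-14 m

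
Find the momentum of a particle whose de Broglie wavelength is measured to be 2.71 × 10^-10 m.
2.45 × 10^-24 kg·m/s

From the de Broglie relation λ = h/p, we solve for p:

p = h/λ
p = (6.626 × 10^-34 J·s) / (2.71 × 10^-10 m)
p = 2.45 × 10^-24 kg·m/s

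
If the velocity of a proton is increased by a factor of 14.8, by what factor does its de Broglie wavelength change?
The wavelength decreases by a factor of 14.8.

From λ = h/(mv), the wavelength is inversely proportional to velocity:

λ ∝ 1/v

If v → 14.8v, then λ → λ/14.8

When velocity is increased by a factor of 14.8, the wavelength decreases by a factor of 14.8.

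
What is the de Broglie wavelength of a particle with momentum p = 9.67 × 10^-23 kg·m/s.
6.85 × 10^-12 m

Using the de Broglie relation λ = h/p:

λ = h/p
λ = (6.626 × 10^-34 J·s) / (9.67 × 10^-23 kg·m/s)
λ = 6.85 × 10^-12 m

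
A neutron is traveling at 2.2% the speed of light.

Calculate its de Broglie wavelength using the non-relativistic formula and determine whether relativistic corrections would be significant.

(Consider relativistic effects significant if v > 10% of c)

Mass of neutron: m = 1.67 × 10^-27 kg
No, relativistic corrections are not needed.

Using the non-relativistic de Broglie formula λ = h/(mv):

v = 2.2% × c = 6.595 × 10^6 m/s

λ = h/(mv)
λ = (6.626 × 10^-34 J·s) / (1.67 × 10^-27 kg × 6.595 × 10^6 m/s)
λ = 6.02 × 10^-14 m

Since v = 2.2% of c < 10% of c, relativistic corrections are NOT significant and this non-relativistic result is a good approximation.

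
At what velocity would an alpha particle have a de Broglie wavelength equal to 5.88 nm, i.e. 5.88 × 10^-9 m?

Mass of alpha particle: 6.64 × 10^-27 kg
1.70 × 10^1 m/s

From λ = h/(mv), solve for v:

v = h/(mλ)
v = (6.626 × 10^-34 J·s) / (6.64 × 10^-27 kg × 5.88 × 10^-9 m)
v = 1.70 × 10^1 m/s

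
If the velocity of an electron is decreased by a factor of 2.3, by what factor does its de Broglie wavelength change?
The wavelength increases by a factor of 2.3.

From λ = h/(mv), the wavelength is inversely proportional to velocity:

λ ∝ 1/v

If v → v/2.3, then λ → 2.3λ

When velocity is decreased by a factor of 2.3, the wavelength increases by a factor of 2.3.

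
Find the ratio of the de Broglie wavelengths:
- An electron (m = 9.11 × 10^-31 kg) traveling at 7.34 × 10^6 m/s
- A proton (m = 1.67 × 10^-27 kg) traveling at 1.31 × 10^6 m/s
λ₁/λ₂ = 327

Using λ = h/(mv):

λ₁ = h/(m₁v₁) = 9.91 × 10^-11 m
λ₂ = h/(m₂v₂) = 3.03 × 10^-13 m

Ratio λ₁/λ₂ = (m₂v₂)/(m₁v₁)
         = (1.67 × 10^-27 kg × 1.31 × 10^6 m/s) / (9.11 × 10^-31 kg × 7.34 × 10^6 m/s)
         = 327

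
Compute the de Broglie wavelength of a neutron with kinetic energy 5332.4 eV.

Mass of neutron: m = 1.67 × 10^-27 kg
3.92 × 10^-13 m

Using λ = h/√(2mKE):

First convert KE to Joules: KE = 5332.4 eV = 8.543 × 10^-16 J

λ = h/√(2mKE)
λ = (6.626 × 10^-34 J·s) / √(2 × 1.67 × 10^-27 kg × 8.543 × 10^-16 J)
λ = 3.92 × 10^-13 m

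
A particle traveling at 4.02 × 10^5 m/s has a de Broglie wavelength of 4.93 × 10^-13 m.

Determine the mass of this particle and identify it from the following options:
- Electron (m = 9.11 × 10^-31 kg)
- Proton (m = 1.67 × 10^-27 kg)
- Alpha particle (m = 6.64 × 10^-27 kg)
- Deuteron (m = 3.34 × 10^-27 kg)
The particle is a deuteron.

From λ = h/(mv), solve for mass:

m = h/(λv)
m = (6.626 × 10^-34 J·s) / (4.93 × 10^-13 m × 4.02 × 10^5 m/s)
m = 3.34 × 10^-27 kg

Comparing with the listed masses, this is closest to a deuteron.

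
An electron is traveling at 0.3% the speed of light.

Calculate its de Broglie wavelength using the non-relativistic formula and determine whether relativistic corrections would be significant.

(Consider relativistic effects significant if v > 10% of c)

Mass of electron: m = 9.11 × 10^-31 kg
No, relativistic corrections are not needed.

Using the non-relativistic de Broglie formula λ = h/(mv):

v = 0.3% × c = 8.994 × 10^5 m/s

λ = h/(mv)
λ = (6.626 × 10^-34 J·s) / (9.11 × 10^-31 kg × 8.994 × 10^5 m/s)
λ = 8.09 × 10^-10 m

Since v = 0.3% of c < 10% of c, relativistic corrections are NOT significant and this non-relativistic result is a good approximation.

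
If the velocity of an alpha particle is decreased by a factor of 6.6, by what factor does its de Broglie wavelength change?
The wavelength increases by a factor of 6.6.

From λ = h/(mv), the wavelength is inversely proportional to velocity:

λ ∝ 1/v

If v → v/6.6, then λ → 6.6λ

When velocity is decreased by a factor of 6.6, the wavelength increases by a factor of 6.6.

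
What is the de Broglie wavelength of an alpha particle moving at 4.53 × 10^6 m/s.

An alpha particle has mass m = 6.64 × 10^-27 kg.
2.20 × 10^-14 m

Using the de Broglie relation λ = h/(mv):

λ = h/(mv)
λ = (6.626 × 10^-34 J·s) / (6.64 × 10^-27 kg × 4.53 × 10^6 m/s)
λ = 2.20 × 10^-14 m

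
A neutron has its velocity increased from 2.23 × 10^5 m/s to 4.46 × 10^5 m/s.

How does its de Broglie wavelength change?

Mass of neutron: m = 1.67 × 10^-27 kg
The wavelength decreases by a factor of 2.

Using λ = h/(mv):

Initial wavelength: λ₁ = h/(mv₁) = 1.78 × 10^-12 m
Final wavelength: λ₂ = h/(mv₂) = 8.90 × 10^-13 m

Since λ ∝ 1/v, when velocity increases by a factor of 2, the wavelength decreases by a factor of 2.

λ₂/λ₁ = v₁/v₂ = 1/2

The wavelength decreases by a factor of 2.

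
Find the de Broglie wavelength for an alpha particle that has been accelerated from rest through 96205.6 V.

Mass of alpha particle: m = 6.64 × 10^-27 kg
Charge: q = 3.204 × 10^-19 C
3.27 × 10^-14 m

When a particle is accelerated through voltage V, it gains kinetic energy KE = qV.

The de Broglie wavelength is then λ = h/√(2mqV):

λ = h/√(2mqV)
λ = (6.626 × 10^-34 J·s) / √(2 × 6.64 × 10^-27 kg × 3.204 × 10^-19 C × 96205.6 V)
λ = 3.27 × 10^-14 m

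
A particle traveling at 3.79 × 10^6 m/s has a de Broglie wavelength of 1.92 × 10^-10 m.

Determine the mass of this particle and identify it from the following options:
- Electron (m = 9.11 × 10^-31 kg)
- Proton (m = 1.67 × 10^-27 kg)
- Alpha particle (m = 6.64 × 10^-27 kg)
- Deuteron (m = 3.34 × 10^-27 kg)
The particle is an electron.

From λ = h/(mv), solve for mass:

m = h/(λv)
m = (6.626 × 10^-34 J·s) / (1.92 × 10^-10 m × 3.79 × 10^6 m/s)
m = 9.11 × 10^-31 kg

Comparing with the listed masses, this is closest to an electron.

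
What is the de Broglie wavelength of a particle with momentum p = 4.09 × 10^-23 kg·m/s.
1.62 × 10^-11 m

Using the de Broglie relation λ = h/p:

λ = h/p
λ = (6.626 × 10^-34 J·s) / (4.09 × 10^-23 kg·m/s)
λ = 1.62 × 10^-11 m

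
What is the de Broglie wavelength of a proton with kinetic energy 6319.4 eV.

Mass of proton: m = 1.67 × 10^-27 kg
3.60 × 10^-13 m

Using λ = h/√(2mKE):

First convert KE to Joules: KE = 6319.4 eV = 1.012 × 10^-15 J

λ = h/√(2mKE)
λ = (6.626 × 10^-34 J·s) / √(2 × 1.67 × 10^-27 kg × 1.012 × 10^-15 J)
λ = 3.60 × 10^-13 m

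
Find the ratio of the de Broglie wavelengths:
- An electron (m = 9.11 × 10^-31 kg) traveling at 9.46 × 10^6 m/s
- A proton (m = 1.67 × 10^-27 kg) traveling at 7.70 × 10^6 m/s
λ₁/λ₂ = 1.49 × 10^3

Using λ = h/(mv):

λ₁ = h/(m₁v₁) = 7.69 × 10^-11 m
λ₂ = h/(m₂v₂) = 5.15 × 10^-14 m

Ratio λ₁/λ₂ = (m₂v₂)/(m₁v₁)
         = (1.67 × 10^-27 kg × 7.70 × 10^6 m/s) / (9.11 × 10^-31 kg × 9.46 × 10^6 m/s)
         = 1.49 × 10^3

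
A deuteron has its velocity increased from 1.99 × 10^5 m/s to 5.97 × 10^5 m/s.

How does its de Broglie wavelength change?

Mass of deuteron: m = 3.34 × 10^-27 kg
The wavelength decreases by a factor of 3.

Using λ = h/(mv):

Initial wavelength: λ₁ = h/(mv₁) = 9.97 × 10^-13 m
Final wavelength: λ₂ = h/(mv₂) = 3.32 × 10^-13 m

Since λ ∝ 1/v, when velocity increases by a factor of 3, the wavelength decreases by a factor of 3.

λ₂/λ₁ = v₁/v₂ = 1/3

The wavelength decreases by a factor of 3.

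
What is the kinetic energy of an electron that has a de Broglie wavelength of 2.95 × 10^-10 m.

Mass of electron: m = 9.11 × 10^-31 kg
2.77 × 10^-18 J (or 17.3 eV)

From λ = h/√(2mKE), we solve for KE:

λ² = h²/(2mKE)
KE = h²/(2mλ²)
KE = (6.626 × 10^-34 J·s)² / (2 × 9.11 × 10^-31 kg × (2.95 × 10^-10 m)²)
KE = 2.77 × 10^-18 J
KE = 17.3 eV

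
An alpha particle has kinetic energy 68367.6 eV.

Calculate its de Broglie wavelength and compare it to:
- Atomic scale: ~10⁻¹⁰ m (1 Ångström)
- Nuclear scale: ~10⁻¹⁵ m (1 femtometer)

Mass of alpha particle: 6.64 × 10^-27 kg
λ = 5.49 × 10^-14 m, which is between nuclear and atomic scales.

Using λ = h/√(2mKE):

KE = 68367.6 eV = 1.095 × 10^-14 J

λ = h/√(2mKE)
λ = (6.626 × 10^-34 J·s) / √(2 × 6.64 × 10^-27 kg × 1.095 × 10^-14 J)
λ = 5.49 × 10^-14 m

Comparison:
- Atomic scale (10⁻¹⁰ m): λ is 0.00055× this size
- Nuclear scale (10⁻¹⁵ m): λ is 55× this size

The wavelength is between nuclear and atomic scales.

This wavelength is appropriate for probing atomic structure but too large for nuclear physics experiments.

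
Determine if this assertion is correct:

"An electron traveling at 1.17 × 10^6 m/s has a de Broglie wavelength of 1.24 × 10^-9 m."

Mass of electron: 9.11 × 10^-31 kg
False

The claim is incorrect.

Using λ = h/(mv):
λ = (6.626 × 10^-34 J·s) / (9.11 × 10^-31 kg × 1.17 × 10^6 m/s)
λ = 6.22 × 10^-10 m

The actual wavelength differs from the claimed 1.24 × 10^-9 m.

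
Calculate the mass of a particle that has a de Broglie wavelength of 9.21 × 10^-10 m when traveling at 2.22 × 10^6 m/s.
3.24 × 10^-31 kg

From the de Broglie relation λ = h/(mv), we solve for m:

m = h/(λv)
m = (6.626 × 10^-34 J·s) / (9.21 × 10^-10 m × 2.22 × 10^6 m/s)
m = 3.24 × 10^-31 kg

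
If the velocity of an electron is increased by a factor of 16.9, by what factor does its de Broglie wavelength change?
The wavelength decreases by a factor of 16.9.

From λ = h/(mv), the wavelength is inversely proportional to velocity:

λ ∝ 1/v

If v → 16.9v, then λ → λ/16.9

When velocity is increased by a factor of 16.9, the wavelength decreases by a factor of 16.9.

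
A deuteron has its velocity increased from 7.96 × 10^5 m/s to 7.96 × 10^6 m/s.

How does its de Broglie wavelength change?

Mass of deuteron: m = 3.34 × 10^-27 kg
The wavelength decreases by a factor of 10.

Using λ = h/(mv):

Initial wavelength: λ₁ = h/(mv₁) = 2.49 × 10^-13 m
Final wavelength: λ₂ = h/(mv₂) = 2.49 × 10^-14 m

Since λ ∝ 1/v, when velocity increases by a factor of 10, the wavelength decreases by a factor of 10.

λ₂/λ₁ = v₁/v₂ = 1/10

The wavelength decreases by a factor of 10.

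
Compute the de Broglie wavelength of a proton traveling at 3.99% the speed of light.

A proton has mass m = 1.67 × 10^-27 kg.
3.32 × 10^-14 m

Using the de Broglie relation λ = h/(mv):

v = 3.99% × c = 1.196 × 10^7 m/s

λ = h/(mv)
λ = (6.626 × 10^-34 J·s) / (1.67 × 10^-27 kg × 1.196 × 10^7 m/s)
λ = 3.32 × 10^-14 m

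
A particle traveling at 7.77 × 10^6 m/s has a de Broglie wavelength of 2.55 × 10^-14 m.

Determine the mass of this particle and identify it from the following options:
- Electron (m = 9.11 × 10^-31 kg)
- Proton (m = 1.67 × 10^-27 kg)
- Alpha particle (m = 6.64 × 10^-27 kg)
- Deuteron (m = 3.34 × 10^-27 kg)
The particle is a deuteron.

From λ = h/(mv), solve for mass:

m = h/(λv)
m = (6.626 × 10^-34 J·s) / (2.55 × 10^-14 m × 7.77 × 10^6 m/s)
m = 3.34 × 10^-27 kg

Comparing with the listed masses, this is closest to a deuteron.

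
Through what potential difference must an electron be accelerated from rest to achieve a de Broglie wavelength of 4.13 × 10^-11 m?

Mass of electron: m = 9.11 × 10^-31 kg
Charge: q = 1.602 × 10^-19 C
882 V

From λ = h/√(2mqV), we solve for V:

λ² = h²/(2mqV)
V = h²/(2mqλ²)
V = (6.626 × 10^-34 J·s)² / (2 × 9.11 × 10^-31 kg × 1.602 × 10^-19 C × (4.13 × 10^-11 m)²)
V = 882 V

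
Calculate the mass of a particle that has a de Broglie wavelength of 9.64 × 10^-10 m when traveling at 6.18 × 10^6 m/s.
1.11 × 10^-31 kg

From the de Broglie relation λ = h/(mv), we solve for m:

m = h/(λv)
m = (6.626 × 10^-34 J·s) / (9.64 × 10^-10 m × 6.18 × 10^6 m/s)
m = 1.11 × 10^-31 kg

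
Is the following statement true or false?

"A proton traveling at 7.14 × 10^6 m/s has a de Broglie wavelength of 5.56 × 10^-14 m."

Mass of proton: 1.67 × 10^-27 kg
True

The claim is correct.

Using λ = h/(mv):
λ = (6.626 × 10^-34 J·s) / (1.67 × 10^-27 kg × 7.14 × 10^6 m/s)
λ = 5.56 × 10^-14 m

This matches the claimed value.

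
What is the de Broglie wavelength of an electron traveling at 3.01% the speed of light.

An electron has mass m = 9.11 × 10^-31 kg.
8.06 × 10^-11 m

Using the de Broglie relation λ = h/(mv):

v = 3.01% × c = 9.024 × 10^6 m/s

λ = h/(mv)
λ = (6.626 × 10^-34 J·s) / (9.11 × 10^-31 kg × 9.024 × 10^6 m/s)
λ = 8.06 × 10^-11 m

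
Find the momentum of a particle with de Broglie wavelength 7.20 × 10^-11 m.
9.20 × 10^-24 kg·m/s

From the de Broglie relation λ = h/p, we solve for p:

p = h/λ
p = (6.626 × 10^-34 J·s) / (7.20 × 10^-11 m)
p = 9.20 × 10^-24 kg·m/s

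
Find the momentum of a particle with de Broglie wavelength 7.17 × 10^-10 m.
9.24 × 10^-25 kg·m/s

From the de Broglie relation λ = h/p, we solve for p:

p = h/λ
p = (6.626 × 10^-34 J·s) / (7.17 × 10^-10 m)
p = 9.24 × 10^-25 kg·m/s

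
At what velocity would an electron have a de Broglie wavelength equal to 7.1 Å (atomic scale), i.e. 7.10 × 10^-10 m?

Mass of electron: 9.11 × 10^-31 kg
1.02 × 10^6 m/s

From λ = h/(mv), solve for v:

v = h/(mλ)
v = (6.626 × 10^-34 J·s) / (9.11 × 10^-31 kg × 7.10 × 10^-10 m)
v = 1.02 × 10^6 m/s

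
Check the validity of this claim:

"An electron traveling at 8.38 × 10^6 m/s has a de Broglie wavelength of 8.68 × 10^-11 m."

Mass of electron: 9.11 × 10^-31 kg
True

The claim is correct.

Using λ = h/(mv):
λ = (6.626 × 10^-34 J·s) / (9.11 × 10^-31 kg × 8.38 × 10^6 m/s)
λ = 8.68 × 10^-11 m

This matches the claimed value.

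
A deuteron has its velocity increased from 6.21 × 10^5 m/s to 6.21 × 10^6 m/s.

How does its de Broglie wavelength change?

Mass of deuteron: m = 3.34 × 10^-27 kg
The wavelength decreases by a factor of 10.

Using λ = h/(mv):

Initial wavelength: λ₁ = h/(mv₁) = 3.19 × 10^-13 m
Final wavelength: λ₂ = h/(mv₂) = 3.19 × 10^-14 m

Since λ ∝ 1/v, when velocity increases by a factor of 10, the wavelength decreases by a factor of 10.

λ₂/λ₁ = v₁/v₂ = 1/10

The wavelength decreases by a factor of 10.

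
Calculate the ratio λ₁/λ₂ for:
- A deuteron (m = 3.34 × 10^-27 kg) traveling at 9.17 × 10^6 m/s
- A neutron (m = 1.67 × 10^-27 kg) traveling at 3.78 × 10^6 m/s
λ₁/λ₂ = 0.206

Using λ = h/(mv):

λ₁ = h/(m₁v₁) = 2.16 × 10^-14 m
λ₂ = h/(m₂v₂) = 1.05 × 10^-13 m

Ratio λ₁/λ₂ = (m₂v₂)/(m₁v₁)
         = (1.67 × 10^-27 kg × 3.78 × 10^6 m/s) / (3.34 × 10^-27 kg × 9.17 × 10^6 m/s)
         = 0.206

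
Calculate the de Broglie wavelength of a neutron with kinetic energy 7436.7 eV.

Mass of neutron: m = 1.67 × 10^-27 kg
3.32 × 10^-13 m

Using λ = h/√(2mKE):

First convert KE to Joules: KE = 7436.7 eV = 1.191 × 10^-15 J

λ = h/√(2mKE)
λ = (6.626 × 10^-34 J·s) / √(2 × 1.67 × 10^-27 kg × 1.191 × 10^-15 J)
λ = 3.32 × 10^-13 m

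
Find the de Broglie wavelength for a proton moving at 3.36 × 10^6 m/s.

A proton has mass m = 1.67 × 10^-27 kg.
1.18 × 10^-13 m

Using the de Broglie relation λ = h/(mv):

λ = h/(mv)
λ = (6.626 × 10^-34 J·s) / (1.67 × 10^-27 kg × 3.36 × 10^6 m/s)
λ = 1.18 × 10^-13 m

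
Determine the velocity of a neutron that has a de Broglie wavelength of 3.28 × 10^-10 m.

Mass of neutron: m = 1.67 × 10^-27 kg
1.21 × 10^3 m/s

From the de Broglie relation λ = h/(mv), we solve for v:

v = h/(mλ)
v = (6.626 × 10^-34 J·s) / (1.67 × 10^-27 kg × 3.28 × 10^-10 m)
v = 1.21 × 10^3 m/s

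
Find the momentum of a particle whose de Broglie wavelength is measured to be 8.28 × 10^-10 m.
8.00 × 10^-25 kg·m/s

From the de Broglie relation λ = h/p, we solve for p:

p = h/λ
p = (6.626 × 10^-34 J·s) / (8.28 × 10^-10 m)
p = 8.00 × 10^-25 kg·m/s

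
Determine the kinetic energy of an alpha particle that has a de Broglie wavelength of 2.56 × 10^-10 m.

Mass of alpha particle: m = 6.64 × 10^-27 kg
5.04 × 10^-22 J (or 3.15 × 10^-3 eV)

From λ = h/√(2mKE), we solve for KE:

λ² = h²/(2mKE)
KE = h²/(2mλ²)
KE = (6.626 × 10^-34 J·s)² / (2 × 6.64 × 10^-27 kg × (2.56 × 10^-10 m)²)
KE = 5.04 × 10^-22 J
KE = 3.15 × 10^-3 eV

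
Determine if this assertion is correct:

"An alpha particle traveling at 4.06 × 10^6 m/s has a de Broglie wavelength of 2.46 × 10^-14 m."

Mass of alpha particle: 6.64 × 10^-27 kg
True

The claim is correct.

Using λ = h/(mv):
λ = (6.626 × 10^-34 J·s) / (6.64 × 10^-27 kg × 4.06 × 10^6 m/s)
λ = 2.46 × 10^-14 m

This matches the claimed value.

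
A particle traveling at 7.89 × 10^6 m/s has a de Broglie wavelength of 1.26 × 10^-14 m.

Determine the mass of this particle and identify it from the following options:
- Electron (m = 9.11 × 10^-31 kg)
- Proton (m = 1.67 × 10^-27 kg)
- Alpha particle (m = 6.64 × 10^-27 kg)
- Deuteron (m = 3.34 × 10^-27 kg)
The particle is an alpha particle.

From λ = h/(mv), solve for mass:

m = h/(λv)
m = (6.626 × 10^-34 J·s) / (1.26 × 10^-14 m × 7.89 × 10^6 m/s)
m = 6.67 × 10^-27 kg

Comparing with the listed masses, this is closest to an alpha particle.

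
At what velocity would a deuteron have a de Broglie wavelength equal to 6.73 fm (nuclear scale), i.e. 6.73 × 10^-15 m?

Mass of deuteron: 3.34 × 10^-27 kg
2.95 × 10^7 m/s

From λ = h/(mv), solve for v:

v = h/(mλ)
v = (6.626 × 10^-34 J·s) / (3.34 × 10^-27 kg × 6.73 × 10^-15 m)
v = 2.95 × 10^7 m/s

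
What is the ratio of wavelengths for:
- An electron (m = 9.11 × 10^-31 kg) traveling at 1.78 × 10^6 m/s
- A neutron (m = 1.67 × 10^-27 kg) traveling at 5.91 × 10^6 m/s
λ₁/λ₂ = 6.09 × 10^3

Using λ = h/(mv):

λ₁ = h/(m₁v₁) = 4.09 × 10^-10 m
λ₂ = h/(m₂v₂) = 6.71 × 10^-14 m

Ratio λ₁/λ₂ = (m₂v₂)/(m₁v₁)
         = (1.67 × 10^-27 kg × 5.91 × 10^6 m/s) / (9.11 × 10^-31 kg × 1.78 × 10^6 m/s)
         = 6.09 × 10^3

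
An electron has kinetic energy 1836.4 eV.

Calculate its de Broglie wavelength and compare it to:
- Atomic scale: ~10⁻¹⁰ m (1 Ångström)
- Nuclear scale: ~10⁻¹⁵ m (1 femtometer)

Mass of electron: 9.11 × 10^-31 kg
λ = 2.86 × 10^-11 m, which is between nuclear and atomic scales.

Using λ = h/√(2mKE):

KE = 1836.4 eV = 2.942 × 10^-16 J

λ = h/√(2mKE)
λ = (6.626 × 10^-34 J·s) / √(2 × 9.11 × 10^-31 kg × 2.942 × 10^-16 J)
λ = 2.86 × 10^-11 m

Comparison:
- Atomic scale (10⁻¹⁰ m): λ is 0.29× this size
- Nuclear scale (10⁻¹⁵ m): λ is 2.9e+04× this size

The wavelength is between nuclear and atomic scales.

This wavelength is appropriate for probing atomic structure but too large for nuclear physics experiments.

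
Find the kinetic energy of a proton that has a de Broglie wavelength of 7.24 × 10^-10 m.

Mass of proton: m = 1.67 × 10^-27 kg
2.51 × 10^-22 J (or 1.57 × 10^-3 eV)

From λ = h/√(2mKE), we solve for KE:

λ² = h²/(2mKE)
KE = h²/(2mλ²)
KE = (6.626 × 10^-34 J·s)² / (2 × 1.67 × 10^-27 kg × (7.24 × 10^-10 m)²)
KE = 2.51 × 10^-22 J
KE = 1.57 × 10^-3 eV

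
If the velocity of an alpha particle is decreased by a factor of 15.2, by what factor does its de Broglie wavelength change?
The wavelength increases by a factor of 15.2.

From λ = h/(mv), the wavelength is inversely proportional to velocity:

λ ∝ 1/v

If v → v/15.2, then λ → 15.2λ

When velocity is decreased by a factor of 15.2, the wavelength increases by a factor of 15.2.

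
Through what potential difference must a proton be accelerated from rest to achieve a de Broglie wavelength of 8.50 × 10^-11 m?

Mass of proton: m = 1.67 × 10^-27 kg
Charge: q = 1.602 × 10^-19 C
1.14 × 10^-1 V

From λ = h/√(2mqV), we solve for V:

λ² = h²/(2mqV)
V = h²/(2mqλ²)
V = (6.626 × 10^-34 J·s)² / (2 × 1.67 × 10^-27 kg × 1.602 × 10^-19 C × (8.50 × 10^-11 m)²)
V = 1.14 × 10^-1 V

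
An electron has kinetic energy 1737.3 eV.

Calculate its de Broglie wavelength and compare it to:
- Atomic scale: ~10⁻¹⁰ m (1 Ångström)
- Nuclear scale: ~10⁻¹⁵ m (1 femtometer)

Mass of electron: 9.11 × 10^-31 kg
λ = 2.94 × 10^-11 m, which is between nuclear and atomic scales.

Using λ = h/√(2mKE):

KE = 1737.3 eV = 2.783 × 10^-16 J

λ = h/√(2mKE)
λ = (6.626 × 10^-34 J·s) / √(2 × 9.11 × 10^-31 kg × 2.783 × 10^-16 J)
λ = 2.94 × 10^-11 m

Comparison:
- Atomic scale (10⁻¹⁰ m): λ is 0.29× this size
- Nuclear scale (10⁻¹⁵ m): λ is 2.9e+04× this size

The wavelength is between nuclear and atomic scales.

This wavelength is appropriate for probing atomic structure but too large for nuclear physics experiments.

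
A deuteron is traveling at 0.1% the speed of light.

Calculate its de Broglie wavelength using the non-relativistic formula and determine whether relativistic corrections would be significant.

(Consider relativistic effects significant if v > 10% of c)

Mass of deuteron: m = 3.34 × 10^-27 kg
No, relativistic corrections are not needed.

Using the non-relativistic de Broglie formula λ = h/(mv):

v = 0.1% × c = 2.998 × 10^5 m/s

λ = h/(mv)
λ = (6.626 × 10^-34 J·s) / (3.34 × 10^-27 kg × 2.998 × 10^5 m/s)
λ = 6.62 × 10^-13 m

Since v = 0.1% of c < 10% of c, relativistic corrections are NOT significant and this non-relativistic result is a good approximation.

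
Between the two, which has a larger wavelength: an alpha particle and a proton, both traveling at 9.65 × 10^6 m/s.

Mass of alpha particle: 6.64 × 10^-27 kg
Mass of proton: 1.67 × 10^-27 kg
The proton has the longer wavelength.

Using λ = h/(mv), since both particles have the same velocity, the wavelength depends only on mass.

For alpha particle: λ₁ = h/(m₁v) = 1.03 × 10^-14 m
For proton: λ₂ = h/(m₂v) = 4.11 × 10^-14 m

Since λ ∝ 1/m at constant velocity, the lighter particle has the longer wavelength.

The proton has the longer de Broglie wavelength.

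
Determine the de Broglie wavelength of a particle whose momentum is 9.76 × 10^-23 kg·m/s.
6.79 × 10^-12 m

Using the de Broglie relation λ = h/p:

λ = h/p
λ = (6.626 × 10^-34 J·s) / (9.76 × 10^-23 kg·m/s)
λ = 6.79 × 10^-12 m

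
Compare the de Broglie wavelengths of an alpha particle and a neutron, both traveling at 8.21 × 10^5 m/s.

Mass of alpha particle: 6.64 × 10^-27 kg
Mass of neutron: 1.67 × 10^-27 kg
The neutron has the longer wavelength.

Using λ = h/(mv), since both particles have the same velocity, the wavelength depends only on mass.

For alpha particle: λ₁ = h/(m₁v) = 1.22 × 10^-13 m
For neutron: λ₂ = h/(m₂v) = 4.83 × 10^-13 m

Since λ ∝ 1/m at constant velocity, the lighter particle has the longer wavelength.

The neutron has the longer de Broglie wavelength.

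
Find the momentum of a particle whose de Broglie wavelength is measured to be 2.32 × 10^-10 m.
2.86 × 10^-24 kg·m/s

From the de Broglie relation λ = h/p, we solve for p:

p = h/λ
p = (6.626 × 10^-34 J·s) / (2.32 × 10^-10 m)
p = 2.86 × 10^-24 kg·m/s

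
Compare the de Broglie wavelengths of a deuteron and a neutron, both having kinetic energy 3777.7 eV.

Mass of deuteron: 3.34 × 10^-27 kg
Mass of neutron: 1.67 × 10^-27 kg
The neutron has the longer wavelength.

Using λ = h/√(2mKE):

For deuteron: λ₁ = h/√(2m₁KE) = 3.30 × 10^-13 m
For neutron: λ₂ = h/√(2m₂KE) = 4.66 × 10^-13 m

Since λ ∝ 1/√m at constant kinetic energy, the lighter particle has the longer wavelength.

The neutron has the longer de Broglie wavelength.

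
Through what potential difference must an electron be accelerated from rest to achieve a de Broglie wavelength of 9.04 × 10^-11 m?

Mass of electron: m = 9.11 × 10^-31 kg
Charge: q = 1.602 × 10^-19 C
184 V

From λ = h/√(2mqV), we solve for V:

λ² = h²/(2mqV)
V = h²/(2mqλ²)
V = (6.626 × 10^-34 J·s)² / (2 × 9.11 × 10^-31 kg × 1.602 × 10^-19 C × (9.04 × 10^-11 m)²)
V = 184 V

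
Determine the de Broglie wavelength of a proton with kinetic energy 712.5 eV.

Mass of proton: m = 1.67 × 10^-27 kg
1.07 × 10^-12 m

Using λ = h/√(2mKE):

First convert KE to Joules: KE = 712.5 eV = 1.142 × 10^-16 J

λ = h/√(2mKE)
λ = (6.626 × 10^-34 J·s) / √(2 × 1.67 × 10^-27 kg × 1.142 × 10^-16 J)
λ = 1.07 × 10^-12 m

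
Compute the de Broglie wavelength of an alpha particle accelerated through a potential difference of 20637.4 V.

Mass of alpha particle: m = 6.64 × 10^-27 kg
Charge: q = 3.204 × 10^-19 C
7.07 × 10^-14 m

When a particle is accelerated through voltage V, it gains kinetic energy KE = qV.

The de Broglie wavelength is then λ = h/√(2mqV):

λ = h/√(2mqV)
λ = (6.626 × 10^-34 J·s) / √(2 × 6.64 × 10^-27 kg × 3.204 × 10^-19 C × 20637.4 V)
λ = 7.07 × 10^-14 m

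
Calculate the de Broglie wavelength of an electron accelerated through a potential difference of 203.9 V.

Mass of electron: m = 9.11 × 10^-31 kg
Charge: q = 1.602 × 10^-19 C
8.59 × 10^-11 m

When a particle is accelerated through voltage V, it gains kinetic energy KE = qV.

The de Broglie wavelength is then λ = h/√(2mqV):

λ = h/√(2mqV)
λ = (6.626 × 10^-34 J·s) / √(2 × 9.11 × 10^-31 kg × 1.602 × 10^-19 C × 203.9 V)
λ = 8.59 × 10^-11 m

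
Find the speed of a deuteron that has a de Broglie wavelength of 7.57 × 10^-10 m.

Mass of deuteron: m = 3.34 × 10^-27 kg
2.62 × 10^2 m/s

From the de Broglie relation λ = h/(mv), we solve for v:

v = h/(mλ)
v = (6.626 × 10^-34 J·s) / (3.34 × 10^-27 kg × 7.57 × 10^-10 m)
v = 2.62 × 10^2 m/s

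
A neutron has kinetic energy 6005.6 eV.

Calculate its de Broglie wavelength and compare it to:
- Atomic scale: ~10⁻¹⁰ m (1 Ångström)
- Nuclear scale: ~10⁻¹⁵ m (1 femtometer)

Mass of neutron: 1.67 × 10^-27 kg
λ = 3.70 × 10^-13 m, which is between nuclear and atomic scales.

Using λ = h/√(2mKE):

KE = 6005.6 eV = 9.622 × 10^-16 J

λ = h/√(2mKE)
λ = (6.626 × 10^-34 J·s) / √(2 × 1.67 × 10^-27 kg × 9.622 × 10^-16 J)
λ = 3.70 × 10^-13 m

Comparison:
- Atomic scale (10⁻¹⁰ m): λ is 0.0037× this size
- Nuclear scale (10⁻¹⁵ m): λ is 3.7e+02× this size

The wavelength is between nuclear and atomic scales.

This wavelength is appropriate for probing atomic structure but too large for nuclear physics experiments.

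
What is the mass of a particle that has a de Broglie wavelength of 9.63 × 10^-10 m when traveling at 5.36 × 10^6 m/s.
1.28 × 10^-31 kg

From the de Broglie relation λ = h/(mv), we solve for m:

m = h/(λv)
m = (6.626 × 10^-34 J·s) / (9.63 × 10^-10 m × 5.36 × 10^6 m/s)
m = 1.28 × 10^-31 kg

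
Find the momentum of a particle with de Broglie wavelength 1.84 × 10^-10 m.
3.60 × 10^-24 kg·m/s

From the de Broglie relation λ = h/p, we solve for p:

p = h/λ
p = (6.626 × 10^-34 J·s) / (1.84 × 10^-10 m)
p = 3.60 × 10^-24 kg·m/s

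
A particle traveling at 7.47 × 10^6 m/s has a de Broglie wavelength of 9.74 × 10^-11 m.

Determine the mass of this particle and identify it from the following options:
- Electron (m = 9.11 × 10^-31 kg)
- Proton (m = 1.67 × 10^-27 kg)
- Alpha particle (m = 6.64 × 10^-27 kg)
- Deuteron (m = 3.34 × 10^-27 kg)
The particle is an electron.

From λ = h/(mv), solve for mass:

m = h/(λv)
m = (6.626 × 10^-34 J·s) / (9.74 × 10^-11 m × 7.47 × 10^6 m/s)
m = 9.11 × 10^-31 kg

Comparing with the listed masses, this is closest to an electron.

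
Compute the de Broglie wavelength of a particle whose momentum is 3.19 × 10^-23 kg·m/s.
2.08 × 10^-11 m

Using the de Broglie relation λ = h/p:

λ = h/p
λ = (6.626 × 10^-34 J·s) / (3.19 × 10^-23 kg·m/s)
λ = 2.08 × 10^-11 m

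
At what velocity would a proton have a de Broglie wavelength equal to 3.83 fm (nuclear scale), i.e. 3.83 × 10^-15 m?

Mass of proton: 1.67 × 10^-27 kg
1.04 × 10^8 m/s

From λ = h/(mv), solve for v:

v = h/(mλ)
v = (6.626 × 10^-34 J·s) / (1.67 × 10^-27 kg × 3.83 × 10^-15 m)
v = 1.04 × 10^8 m/s

Note: This velocity is 34.6% of the speed of light, so relativistic corrections would be needed for a more accurate calculation.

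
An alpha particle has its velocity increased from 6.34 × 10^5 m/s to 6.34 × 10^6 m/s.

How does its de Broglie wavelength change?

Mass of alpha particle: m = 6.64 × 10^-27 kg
The wavelength decreases by a factor of 10.

Using λ = h/(mv):

Initial wavelength: λ₁ = h/(mv₁) = 1.57 × 10^-13 m
Final wavelength: λ₂ = h/(mv₂) = 1.57 × 10^-14 m

Since λ ∝ 1/v, when velocity increases by a factor of 10, the wavelength decreases by a factor of 10.

λ₂/λ₁ = v₁/v₂ = 1/10

The wavelength decreases by a factor of 10.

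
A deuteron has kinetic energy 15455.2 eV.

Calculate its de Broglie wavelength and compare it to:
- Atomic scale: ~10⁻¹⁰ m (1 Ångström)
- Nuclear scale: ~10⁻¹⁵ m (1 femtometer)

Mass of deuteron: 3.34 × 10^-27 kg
λ = 1.63 × 10^-13 m, which is between nuclear and atomic scales.

Using λ = h/√(2mKE):

KE = 15455.2 eV = 2.476 × 10^-15 J

λ = h/√(2mKE)
λ = (6.626 × 10^-34 J·s) / √(2 × 3.34 × 10^-27 kg × 2.476 × 10^-15 J)
λ = 1.63 × 10^-13 m

Comparison:
- Atomic scale (10⁻¹⁰ m): λ is 0.0016× this size
- Nuclear scale (10⁻¹⁵ m): λ is 1.6e+02× this size

The wavelength is between nuclear and atomic scales.

This wavelength is appropriate for probing atomic structure but too large for nuclear physics experiments.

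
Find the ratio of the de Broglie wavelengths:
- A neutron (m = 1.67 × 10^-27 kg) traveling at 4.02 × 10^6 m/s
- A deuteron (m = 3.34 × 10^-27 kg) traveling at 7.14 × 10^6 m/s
λ₁/λ₂ = 3.55

Using λ = h/(mv):

λ₁ = h/(m₁v₁) = 9.87 × 10^-14 m
λ₂ = h/(m₂v₂) = 2.78 × 10^-14 m

Ratio λ₁/λ₂ = (m₂v₂)/(m₁v₁)
         = (3.34 × 10^-27 kg × 7.14 × 10^6 m/s) / (1.67 × 10^-27 kg × 4.02 × 10^6 m/s)
         = 3.55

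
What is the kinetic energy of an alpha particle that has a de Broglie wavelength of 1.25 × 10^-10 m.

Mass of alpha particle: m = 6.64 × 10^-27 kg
2.12 × 10^-21 J (or 0.0132 eV)

From λ = h/√(2mKE), we solve for KE:

λ² = h²/(2mKE)
KE = h²/(2mλ²)
KE = (6.626 × 10^-34 J·s)² / (2 × 6.64 × 10^-27 kg × (1.25 × 10^-10 m)²)
KE = 2.12 × 10^-21 J
KE = 0.0132 eV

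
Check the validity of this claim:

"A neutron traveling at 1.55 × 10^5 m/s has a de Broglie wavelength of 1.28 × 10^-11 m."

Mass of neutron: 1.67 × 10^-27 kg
False

The claim is incorrect.

Using λ = h/(mv):
λ = (6.626 × 10^-34 J·s) / (1.67 × 10^-27 kg × 1.55 × 10^5 m/s)
λ = 2.56 × 10^-12 m

The actual wavelength differs from the claimed 1.28 × 10^-11 m.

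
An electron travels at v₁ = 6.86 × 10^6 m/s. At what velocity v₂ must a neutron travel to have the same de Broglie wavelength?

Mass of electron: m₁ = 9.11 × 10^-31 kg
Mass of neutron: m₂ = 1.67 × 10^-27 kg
v₂ = 3.74 × 10^3 m/s

For equal de Broglie wavelengths: λ₁ = λ₂

h/(m₁v₁) = h/(m₂v₂)
m₁v₁ = m₂v₂
v₂ = v₁ · (m₁/m₂)

v₂ = 6.86 × 10^6 m/s × (9.11 × 10^-31 kg / 1.67 × 10^-27 kg)
v₂ = 3.74 × 10^3 m/s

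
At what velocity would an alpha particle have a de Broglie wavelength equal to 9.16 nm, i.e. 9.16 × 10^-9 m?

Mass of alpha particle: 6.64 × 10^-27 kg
1.09 × 10^1 m/s

From λ = h/(mv), solve for v:

v = h/(mλ)
v = (6.626 × 10^-34 J·s) / (6.64 × 10^-27 kg × 9.16 × 10^-9 m)
v = 1.09 × 10^1 m/s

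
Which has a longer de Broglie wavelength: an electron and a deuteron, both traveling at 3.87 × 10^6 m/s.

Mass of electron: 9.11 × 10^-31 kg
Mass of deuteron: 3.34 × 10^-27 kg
The electron has the longer wavelength.

Using λ = h/(mv), since both particles have the same velocity, the wavelength depends only on mass.

For electron: λ₁ = h/(m₁v) = 1.88 × 10^-10 m
For deuteron: λ₂ = h/(m₂v) = 5.13 × 10^-14 m

Since λ ∝ 1/m at constant velocity, the lighter particle has the longer wavelength.

The electron has the longer de Broglie wavelength.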